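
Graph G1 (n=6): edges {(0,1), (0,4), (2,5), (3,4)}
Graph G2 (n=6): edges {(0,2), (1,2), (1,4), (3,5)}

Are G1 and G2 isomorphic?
Yes, isomorphic

The graphs are isomorphic.
One valid mapping φ: V(G1) → V(G2): 0→1, 1→4, 2→5, 3→0, 4→2, 5→3

Verify φ preserves adjacency — for each edge of G1, its image is an edge of G2:
  (0,1) → (φ(0),φ(1)) = (1,4) ∈ E(G2) ✓
  (0,4) → (φ(0),φ(4)) = (1,2) ∈ E(G2) ✓
  (2,5) → (φ(2),φ(5)) = (3,5) ∈ E(G2) ✓
  (3,4) → (φ(3),φ(4)) = (0,2) ∈ E(G2) ✓
All 4 edges of G1 map to edges of G2, and |E(G1)| = |E(G2)| = 4, so φ is a bijection on edges as well as vertices. Hence G1 ≅ G2.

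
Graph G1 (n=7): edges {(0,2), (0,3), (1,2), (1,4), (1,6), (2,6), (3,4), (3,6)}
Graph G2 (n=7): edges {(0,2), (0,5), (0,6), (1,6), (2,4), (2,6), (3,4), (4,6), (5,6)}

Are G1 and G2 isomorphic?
No, not isomorphic

The graphs are NOT isomorphic.

Counting triangles (3-cliques): G1 has 1, G2 has 3.
Triangle count is an isomorphism invariant, so differing triangle counts rule out isomorphism.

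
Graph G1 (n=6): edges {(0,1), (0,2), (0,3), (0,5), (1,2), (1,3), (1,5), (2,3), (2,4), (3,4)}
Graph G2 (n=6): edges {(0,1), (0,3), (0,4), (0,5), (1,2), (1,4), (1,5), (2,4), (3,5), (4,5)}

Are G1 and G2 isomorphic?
Yes, isomorphic

The graphs are isomorphic.
One valid mapping φ: V(G1) → V(G2): 0→0, 1→5, 2→4, 3→1, 4→2, 5→3

Verify φ preserves adjacency — for each edge of G1, its image is an edge of G2:
  (0,1) → (φ(0),φ(1)) = (0,5) ∈ E(G2) ✓
  (0,2) → (φ(0),φ(2)) = (0,4) ∈ E(G2) ✓
  (0,3) → (φ(0),φ(3)) = (0,1) ∈ E(G2) ✓
  (0,5) → (φ(0),φ(5)) = (0,3) ∈ E(G2) ✓
  (1,2) → (φ(1),φ(2)) = (4,5) ∈ E(G2) ✓
  (1,3) → (φ(1),φ(3)) = (1,5) ∈ E(G2) ✓
  (1,5) → (φ(1),φ(5)) = (3,5) ∈ E(G2) ✓
  (2,3) → (φ(2),φ(3)) = (1,4) ∈ E(G2) ✓
  (2,4) → (φ(2),φ(4)) = (2,4) ∈ E(G2) ✓
  (3,4) → (φ(3),φ(4)) = (1,2) ∈ E(G2) ✓
All 10 edges of G1 map to edges of G2, and |E(G1)| = |E(G2)| = 10, so φ is a bijection on edges as well as vertices. Hence G1 ≅ G2.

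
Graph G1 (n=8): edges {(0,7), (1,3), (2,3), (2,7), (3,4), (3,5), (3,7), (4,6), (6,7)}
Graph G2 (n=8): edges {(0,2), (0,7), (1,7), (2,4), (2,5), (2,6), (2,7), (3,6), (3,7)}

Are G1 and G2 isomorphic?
Yes, isomorphic

The graphs are isomorphic.
One valid mapping φ: V(G1) → V(G2): 0→1, 1→4, 2→0, 3→2, 4→6, 5→5, 6→3, 7→7

Verify φ preserves adjacency — for each edge of G1, its image is an edge of G2:
  (0,7) → (φ(0),φ(7)) = (1,7) ∈ E(G2) ✓
  (1,3) → (φ(1),φ(3)) = (2,4) ∈ E(G2) ✓
  (2,3) → (φ(2),φ(3)) = (0,2) ∈ E(G2) ✓
  (2,7) → (φ(2),φ(7)) = (0,7) ∈ E(G2) ✓
  (3,4) → (φ(3),φ(4)) = (2,6) ∈ E(G2) ✓
  (3,5) → (φ(3),φ(5)) = (2,5) ∈ E(G2) ✓
  (3,7) → (φ(3),φ(7)) = (2,7) ∈ E(G2) ✓
  (4,6) → (φ(4),φ(6)) = (3,6) ∈ E(G2) ✓
  (6,7) → (φ(6),φ(7)) = (3,7) ∈ E(G2) ✓
All 9 edges of G1 map to edges of G2, and |E(G1)| = |E(G2)| = 9, so φ is a bijection on edges as well as vertices. Hence G1 ≅ G2.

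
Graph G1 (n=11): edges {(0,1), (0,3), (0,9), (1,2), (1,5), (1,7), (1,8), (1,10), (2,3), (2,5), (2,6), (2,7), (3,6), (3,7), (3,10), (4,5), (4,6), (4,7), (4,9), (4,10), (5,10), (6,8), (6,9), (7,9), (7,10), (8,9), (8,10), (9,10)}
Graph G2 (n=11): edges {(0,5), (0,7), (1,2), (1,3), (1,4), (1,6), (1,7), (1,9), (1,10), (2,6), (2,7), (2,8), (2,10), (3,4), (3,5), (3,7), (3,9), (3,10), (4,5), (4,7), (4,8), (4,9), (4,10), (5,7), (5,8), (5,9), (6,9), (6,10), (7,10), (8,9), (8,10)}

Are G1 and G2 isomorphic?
No, not isomorphic

The graphs are NOT isomorphic.

Counting triangles (3-cliques): G1 has 16, G2 has 31.
Triangle count is an isomorphism invariant, so differing triangle counts rule out isomorphism.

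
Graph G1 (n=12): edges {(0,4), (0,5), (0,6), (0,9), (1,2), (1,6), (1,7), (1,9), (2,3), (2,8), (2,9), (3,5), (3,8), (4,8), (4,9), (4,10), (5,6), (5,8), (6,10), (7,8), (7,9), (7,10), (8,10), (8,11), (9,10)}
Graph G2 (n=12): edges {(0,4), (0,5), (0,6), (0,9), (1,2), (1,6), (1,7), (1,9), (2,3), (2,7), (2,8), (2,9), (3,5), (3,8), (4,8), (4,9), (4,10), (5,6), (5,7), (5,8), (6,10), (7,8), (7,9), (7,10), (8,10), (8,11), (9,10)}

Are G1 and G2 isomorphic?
No, not isomorphic

The graphs are NOT isomorphic.

Counting edges: G1 has 25 edge(s); G2 has 27 edge(s).
Edge count is an isomorphism invariant (a bijection on vertices induces a bijection on edges), so differing edge counts rule out isomorphism.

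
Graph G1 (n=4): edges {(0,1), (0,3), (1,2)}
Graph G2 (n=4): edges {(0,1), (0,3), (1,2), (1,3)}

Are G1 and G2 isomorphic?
No, not isomorphic

The graphs are NOT isomorphic.

Counting edges: G1 has 3 edge(s); G2 has 4 edge(s).
Edge count is an isomorphism invariant (a bijection on vertices induces a bijection on edges), so differing edge counts rule out isomorphism.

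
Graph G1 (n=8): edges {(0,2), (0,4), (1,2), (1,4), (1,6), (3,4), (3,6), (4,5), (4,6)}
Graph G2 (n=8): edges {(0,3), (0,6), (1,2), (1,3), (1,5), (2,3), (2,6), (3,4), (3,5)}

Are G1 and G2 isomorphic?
Yes, isomorphic

The graphs are isomorphic.
One valid mapping φ: V(G1) → V(G2): 0→0, 1→2, 2→6, 3→5, 4→3, 5→4, 6→1, 7→7

Verify φ preserves adjacency — for each edge of G1, its image is an edge of G2:
  (0,2) → (φ(0),φ(2)) = (0,6) ∈ E(G2) ✓
  (0,4) → (φ(0),φ(4)) = (0,3) ∈ E(G2) ✓
  (1,2) → (φ(1),φ(2)) = (2,6) ∈ E(G2) ✓
  (1,4) → (φ(1),φ(4)) = (2,3) ∈ E(G2) ✓
  (1,6) → (φ(1),φ(6)) = (1,2) ∈ E(G2) ✓
  (3,4) → (φ(3),φ(4)) = (3,5) ∈ E(G2) ✓
  (3,6) → (φ(3),φ(6)) = (1,5) ∈ E(G2) ✓
  (4,5) → (φ(4),φ(5)) = (3,4) ∈ E(G2) ✓
  (4,6) → (φ(4),φ(6)) = (1,3) ∈ E(G2) ✓
All 9 edges of G1 map to edges of G2, and |E(G1)| = |E(G2)| = 9, so φ is a bijection on edges as well as vertices. Hence G1 ≅ G2.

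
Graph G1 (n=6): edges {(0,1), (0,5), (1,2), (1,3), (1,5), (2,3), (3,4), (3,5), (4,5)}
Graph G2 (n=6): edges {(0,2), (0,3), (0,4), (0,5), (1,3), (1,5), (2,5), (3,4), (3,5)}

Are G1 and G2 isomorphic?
Yes, isomorphic

The graphs are isomorphic.
One valid mapping φ: V(G1) → V(G2): 0→1, 1→5, 2→2, 3→0, 4→4, 5→3

Verify φ preserves adjacency — for each edge of G1, its image is an edge of G2:
  (0,1) → (φ(0),φ(1)) = (1,5) ∈ E(G2) ✓
  (0,5) → (φ(0),φ(5)) = (1,3) ∈ E(G2) ✓
  (1,2) → (φ(1),φ(2)) = (2,5) ∈ E(G2) ✓
  (1,3) → (φ(1),φ(3)) = (0,5) ∈ E(G2) ✓
  (1,5) → (φ(1),φ(5)) = (3,5) ∈ E(G2) ✓
  (2,3) → (φ(2),φ(3)) = (0,2) ∈ E(G2) ✓
  (3,4) → (φ(3),φ(4)) = (0,4) ∈ E(G2) ✓
  (3,5) → (φ(3),φ(5)) = (0,3) ∈ E(G2) ✓
  (4,5) → (φ(4),φ(5)) = (3,4) ∈ E(G2) ✓
All 9 edges of G1 map to edges of G2, and |E(G1)| = |E(G2)| = 9, so φ is a bijection on edges as well as vertices. Hence G1 ≅ G2.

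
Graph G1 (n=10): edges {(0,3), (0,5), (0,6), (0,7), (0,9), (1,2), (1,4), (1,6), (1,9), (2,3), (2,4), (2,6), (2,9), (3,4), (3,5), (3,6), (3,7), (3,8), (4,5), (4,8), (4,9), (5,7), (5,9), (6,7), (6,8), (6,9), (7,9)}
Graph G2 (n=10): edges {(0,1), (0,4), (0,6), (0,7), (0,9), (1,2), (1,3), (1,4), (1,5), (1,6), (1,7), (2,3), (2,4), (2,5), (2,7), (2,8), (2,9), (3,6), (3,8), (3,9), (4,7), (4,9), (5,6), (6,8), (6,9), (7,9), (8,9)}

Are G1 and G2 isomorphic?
Yes, isomorphic

The graphs are isomorphic.
One valid mapping φ: V(G1) → V(G2): 0→4, 1→8, 2→3, 3→1, 4→6, 5→0, 6→2, 7→7, 8→5, 9→9

Verify φ preserves adjacency — for each edge of G1, its image is an edge of G2:
  (0,3) → (φ(0),φ(3)) = (1,4) ∈ E(G2) ✓
  (0,5) → (φ(0),φ(5)) = (0,4) ∈ E(G2) ✓
  (0,6) → (φ(0),φ(6)) = (2,4) ∈ E(G2) ✓
  (0,7) → (φ(0),φ(7)) = (4,7) ∈ E(G2) ✓
  (0,9) → (φ(0),φ(9)) = (4,9) ∈ E(G2) ✓
  (1,2) → (φ(1),φ(2)) = (3,8) ∈ E(G2) ✓
  (1,4) → (φ(1),φ(4)) = (6,8) ∈ E(G2) ✓
  (1,6) → (φ(1),φ(6)) = (2,8) ∈ E(G2) ✓
  (1,9) → (φ(1),φ(9)) = (8,9) ∈ E(G2) ✓
  (2,3) → (φ(2),φ(3)) = (1,3) ∈ E(G2) ✓
  (2,4) → (φ(2),φ(4)) = (3,6) ∈ E(G2) ✓
  (2,6) → (φ(2),φ(6)) = (2,3) ∈ E(G2) ✓
  (2,9) → (φ(2),φ(9)) = (3,9) ∈ E(G2) ✓
  (3,4) → (φ(3),φ(4)) = (1,6) ∈ E(G2) ✓
  (3,5) → (φ(3),φ(5)) = (0,1) ∈ E(G2) ✓
  (3,6) → (φ(3),φ(6)) = (1,2) ∈ E(G2) ✓
  (3,7) → (φ(3),φ(7)) = (1,7) ∈ E(G2) ✓
  (3,8) → (φ(3),φ(8)) = (1,5) ∈ E(G2) ✓
  (4,5) → (φ(4),φ(5)) = (0,6) ∈ E(G2) ✓
  (4,8) → (φ(4),φ(8)) = (5,6) ∈ E(G2) ✓
  (4,9) → (φ(4),φ(9)) = (6,9) ∈ E(G2) ✓
  (5,7) → (φ(5),φ(7)) = (0,7) ∈ E(G2) ✓
  (5,9) → (φ(5),φ(9)) = (0,9) ∈ E(G2) ✓
  (6,7) → (φ(6),φ(7)) = (2,7) ∈ E(G2) ✓
  (6,8) → (φ(6),φ(8)) = (2,5) ∈ E(G2) ✓
  (6,9) → (φ(6),φ(9)) = (2,9) ∈ E(G2) ✓
  (7,9) → (φ(7),φ(9)) = (7,9) ∈ E(G2) ✓
All 27 edges of G1 map to edges of G2, and |E(G1)| = |E(G2)| = 27, so φ is a bijection on edges as well as vertices. Hence G1 ≅ G2.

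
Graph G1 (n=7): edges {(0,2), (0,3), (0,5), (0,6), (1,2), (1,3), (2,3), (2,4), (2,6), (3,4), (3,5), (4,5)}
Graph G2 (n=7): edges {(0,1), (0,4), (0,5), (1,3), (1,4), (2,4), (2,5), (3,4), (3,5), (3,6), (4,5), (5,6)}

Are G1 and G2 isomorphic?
Yes, isomorphic

The graphs are isomorphic.
One valid mapping φ: V(G1) → V(G2): 0→3, 1→2, 2→5, 3→4, 4→0, 5→1, 6→6

Verify φ preserves adjacency — for each edge of G1, its image is an edge of G2:
  (0,2) → (φ(0),φ(2)) = (3,5) ∈ E(G2) ✓
  (0,3) → (φ(0),φ(3)) = (3,4) ∈ E(G2) ✓
  (0,5) → (φ(0),φ(5)) = (1,3) ∈ E(G2) ✓
  (0,6) → (φ(0),φ(6)) = (3,6) ∈ E(G2) ✓
  (1,2) → (φ(1),φ(2)) = (2,5) ∈ E(G2) ✓
  (1,3) → (φ(1),φ(3)) = (2,4) ∈ E(G2) ✓
  (2,3) → (φ(2),φ(3)) = (4,5) ∈ E(G2) ✓
  (2,4) → (φ(2),φ(4)) = (0,5) ∈ E(G2) ✓
  (2,6) → (φ(2),φ(6)) = (5,6) ∈ E(G2) ✓
  (3,4) → (φ(3),φ(4)) = (0,4) ∈ E(G2) ✓
  (3,5) → (φ(3),φ(5)) = (1,4) ∈ E(G2) ✓
  (4,5) → (φ(4),φ(5)) = (0,1) ∈ E(G2) ✓
All 12 edges of G1 map to edges of G2, and |E(G1)| = |E(G2)| = 12, so φ is a bijection on edges as well as vertices. Hence G1 ≅ G2.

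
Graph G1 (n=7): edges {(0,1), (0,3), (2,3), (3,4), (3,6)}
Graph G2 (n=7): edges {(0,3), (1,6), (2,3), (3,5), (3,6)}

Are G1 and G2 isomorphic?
Yes, isomorphic

The graphs are isomorphic.
One valid mapping φ: V(G1) → V(G2): 0→6, 1→1, 2→2, 3→3, 4→5, 5→4, 6→0

Verify φ preserves adjacency — for each edge of G1, its image is an edge of G2:
  (0,1) → (φ(0),φ(1)) = (1,6) ∈ E(G2) ✓
  (0,3) → (φ(0),φ(3)) = (3,6) ∈ E(G2) ✓
  (2,3) → (φ(2),φ(3)) = (2,3) ∈ E(G2) ✓
  (3,4) → (φ(3),φ(4)) = (3,5) ∈ E(G2) ✓
  (3,6) → (φ(3),φ(6)) = (0,3) ∈ E(G2) ✓
All 5 edges of G1 map to edges of G2, and |E(G1)| = |E(G2)| = 5, so φ is a bijection on edges as well as vertices. Hence G1 ≅ G2.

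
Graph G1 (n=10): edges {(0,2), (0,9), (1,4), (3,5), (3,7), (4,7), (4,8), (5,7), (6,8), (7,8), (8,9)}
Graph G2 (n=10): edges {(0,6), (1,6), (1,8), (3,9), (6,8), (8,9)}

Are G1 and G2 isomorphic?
No, not isomorphic

The graphs are NOT isomorphic.

Connected components of G1: 1 component(s) with vertex sets [[0, 1, 2, 3, 4, 5, 6, 7, 8, 9]], sizes [10].
Connected components of G2: 5 component(s) with vertex sets [[2], [4], [5], [7], [0, 1, 3, 6, 8, 9]], sizes [1, 1, 1, 1, 6].
The number of connected components (and the multiset of component sizes) is an isomorphism invariant — an isomorphism maps each component of G1 bijectively onto a component of G2. Since G1 has 1 component(s) and G2 has 5, they cannot be isomorphic.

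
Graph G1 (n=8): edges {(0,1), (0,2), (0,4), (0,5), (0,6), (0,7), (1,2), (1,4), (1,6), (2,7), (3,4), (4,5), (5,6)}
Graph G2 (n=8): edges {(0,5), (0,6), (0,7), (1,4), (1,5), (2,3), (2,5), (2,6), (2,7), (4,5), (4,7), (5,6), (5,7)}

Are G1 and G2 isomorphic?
Yes, isomorphic

The graphs are isomorphic.
One valid mapping φ: V(G1) → V(G2): 0→5, 1→7, 2→4, 3→3, 4→2, 5→6, 6→0, 7→1

Verify φ preserves adjacency — for each edge of G1, its image is an edge of G2:
  (0,1) → (φ(0),φ(1)) = (5,7) ∈ E(G2) ✓
  (0,2) → (φ(0),φ(2)) = (4,5) ∈ E(G2) ✓
  (0,4) → (φ(0),φ(4)) = (2,5) ∈ E(G2) ✓
  (0,5) → (φ(0),φ(5)) = (5,6) ∈ E(G2) ✓
  (0,6) → (φ(0),φ(6)) = (0,5) ∈ E(G2) ✓
  (0,7) → (φ(0),φ(7)) = (1,5) ∈ E(G2) ✓
  (1,2) → (φ(1),φ(2)) = (4,7) ∈ E(G2) ✓
  (1,4) → (φ(1),φ(4)) = (2,7) ∈ E(G2) ✓
  (1,6) → (φ(1),φ(6)) = (0,7) ∈ E(G2) ✓
  (2,7) → (φ(2),φ(7)) = (1,4) ∈ E(G2) ✓
  (3,4) → (φ(3),φ(4)) = (2,3) ∈ E(G2) ✓
  (4,5) → (φ(4),φ(5)) = (2,6) ∈ E(G2) ✓
  (5,6) → (φ(5),φ(6)) = (0,6) ∈ E(G2) ✓
All 13 edges of G1 map to edges of G2, and |E(G1)| = |E(G2)| = 13, so φ is a bijection on edges as well as vertices. Hence G1 ≅ G2.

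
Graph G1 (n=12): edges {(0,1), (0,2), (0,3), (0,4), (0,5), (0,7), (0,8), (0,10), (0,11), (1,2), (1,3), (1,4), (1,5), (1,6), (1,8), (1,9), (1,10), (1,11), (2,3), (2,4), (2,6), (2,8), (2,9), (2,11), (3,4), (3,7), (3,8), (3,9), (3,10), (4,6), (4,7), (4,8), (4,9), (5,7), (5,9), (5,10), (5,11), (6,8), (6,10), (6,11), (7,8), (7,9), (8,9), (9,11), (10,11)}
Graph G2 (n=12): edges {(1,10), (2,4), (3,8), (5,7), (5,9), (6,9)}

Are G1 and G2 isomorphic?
No, not isomorphic

The graphs are NOT isomorphic.

Connected components of G1: 1 component(s) with vertex sets [[0, 1, 2, 3, 4, 5, 6, 7, 8, 9, 10, 11]], sizes [12].
Connected components of G2: 6 component(s) with vertex sets [[0], [11], [1, 10], [2, 4], [3, 8], [5, 6, 7, 9]], sizes [1, 1, 2, 2, 2, 4].
The number of connected components (and the multiset of component sizes) is an isomorphism invariant — an isomorphism maps each component of G1 bijectively onto a component of G2. Since G1 has 1 component(s) and G2 has 6, they cannot be isomorphic.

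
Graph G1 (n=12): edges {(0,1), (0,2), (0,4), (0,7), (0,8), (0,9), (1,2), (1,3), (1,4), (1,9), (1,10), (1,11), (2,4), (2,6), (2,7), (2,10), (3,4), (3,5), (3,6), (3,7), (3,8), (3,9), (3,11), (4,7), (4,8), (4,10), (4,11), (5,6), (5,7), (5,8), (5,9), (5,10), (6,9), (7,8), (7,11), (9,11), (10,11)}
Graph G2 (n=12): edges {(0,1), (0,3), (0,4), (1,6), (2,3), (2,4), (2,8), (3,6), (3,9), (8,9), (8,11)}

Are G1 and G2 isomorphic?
No, not isomorphic

The graphs are NOT isomorphic.

Connected components of G1: 1 component(s) with vertex sets [[0, 1, 2, 3, 4, 5, 6, 7, 8, 9, 10, 11]], sizes [12].
Connected components of G2: 4 component(s) with vertex sets [[5], [7], [10], [0, 1, 2, 3, 4, 6, 8, 9, 11]], sizes [1, 1, 1, 9].
The number of connected components (and the multiset of component sizes) is an isomorphism invariant — an isomorphism maps each component of G1 bijectively onto a component of G2. Since G1 has 1 component(s) and G2 has 4, they cannot be isomorphic.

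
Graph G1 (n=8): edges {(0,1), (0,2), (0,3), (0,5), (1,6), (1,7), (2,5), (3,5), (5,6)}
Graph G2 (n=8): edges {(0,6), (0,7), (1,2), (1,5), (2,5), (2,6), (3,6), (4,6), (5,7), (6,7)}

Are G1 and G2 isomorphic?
No, not isomorphic

The graphs are NOT isomorphic.

Connected components of G1: 2 component(s) with vertex sets [[4], [0, 1, 2, 3, 5, 6, 7]], sizes [1, 7].
Connected components of G2: 1 component(s) with vertex sets [[0, 1, 2, 3, 4, 5, 6, 7]], sizes [8].
The number of connected components (and the multiset of component sizes) is an isomorphism invariant — an isomorphism maps each component of G1 bijectively onto a component of G2. Since G1 has 2 component(s) and G2 has 1, they cannot be isomorphic.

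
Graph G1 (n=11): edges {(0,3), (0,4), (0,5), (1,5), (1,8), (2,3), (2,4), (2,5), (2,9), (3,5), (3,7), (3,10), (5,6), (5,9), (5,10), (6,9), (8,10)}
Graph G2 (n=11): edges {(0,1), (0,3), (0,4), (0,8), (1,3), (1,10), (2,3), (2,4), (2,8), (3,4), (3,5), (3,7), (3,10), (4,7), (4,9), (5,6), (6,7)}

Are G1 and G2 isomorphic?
Yes, isomorphic

The graphs are isomorphic.
One valid mapping φ: V(G1) → V(G2): 0→2, 1→5, 2→0, 3→4, 4→8, 5→3, 6→10, 7→9, 8→6, 9→1, 10→7

Verify φ preserves adjacency — for each edge of G1, its image is an edge of G2:
  (0,3) → (φ(0),φ(3)) = (2,4) ∈ E(G2) ✓
  (0,4) → (φ(0),φ(4)) = (2,8) ∈ E(G2) ✓
  (0,5) → (φ(0),φ(5)) = (2,3) ∈ E(G2) ✓
  (1,5) → (φ(1),φ(5)) = (3,5) ∈ E(G2) ✓
  (1,8) → (φ(1),φ(8)) = (5,6) ∈ E(G2) ✓
  (2,3) → (φ(2),φ(3)) = (0,4) ∈ E(G2) ✓
  (2,4) → (φ(2),φ(4)) = (0,8) ∈ E(G2) ✓
  (2,5) → (φ(2),φ(5)) = (0,3) ∈ E(G2) ✓
  (2,9) → (φ(2),φ(9)) = (0,1) ∈ E(G2) ✓
  (3,5) → (φ(3),φ(5)) = (3,4) ∈ E(G2) ✓
  (3,7) → (φ(3),φ(7)) = (4,9) ∈ E(G2) ✓
  (3,10) → (φ(3),φ(10)) = (4,7) ∈ E(G2) ✓
  (5,6) → (φ(5),φ(6)) = (3,10) ∈ E(G2) ✓
  (5,9) → (φ(5),φ(9)) = (1,3) ∈ E(G2) ✓
  (5,10) → (φ(5),φ(10)) = (3,7) ∈ E(G2) ✓
  (6,9) → (φ(6),φ(9)) = (1,10) ∈ E(G2) ✓
  (8,10) → (φ(8),φ(10)) = (6,7) ∈ E(G2) ✓
All 17 edges of G1 map to edges of G2, and |E(G1)| = |E(G2)| = 17, so φ is a bijection on edges as well as vertices. Hence G1 ≅ G2.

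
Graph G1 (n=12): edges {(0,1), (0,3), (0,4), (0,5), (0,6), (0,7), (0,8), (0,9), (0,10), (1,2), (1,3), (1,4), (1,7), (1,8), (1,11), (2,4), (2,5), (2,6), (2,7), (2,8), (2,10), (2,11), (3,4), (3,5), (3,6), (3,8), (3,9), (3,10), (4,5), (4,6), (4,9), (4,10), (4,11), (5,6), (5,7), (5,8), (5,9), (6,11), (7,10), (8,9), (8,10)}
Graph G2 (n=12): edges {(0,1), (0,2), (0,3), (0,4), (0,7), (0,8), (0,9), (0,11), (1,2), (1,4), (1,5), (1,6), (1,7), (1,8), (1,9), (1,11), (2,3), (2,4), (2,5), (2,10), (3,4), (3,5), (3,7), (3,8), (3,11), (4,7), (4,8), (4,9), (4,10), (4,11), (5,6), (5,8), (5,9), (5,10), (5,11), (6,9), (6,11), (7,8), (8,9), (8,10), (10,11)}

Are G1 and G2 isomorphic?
Yes, isomorphic

The graphs are isomorphic.
One valid mapping φ: V(G1) → V(G2): 0→4, 1→11, 2→5, 3→0, 4→1, 5→8, 6→9, 7→10, 8→3, 9→7, 10→2, 11→6

Verify φ preserves adjacency — for each edge of G1, its image is an edge of G2:
  (0,1) → (φ(0),φ(1)) = (4,11) ∈ E(G2) ✓
  (0,3) → (φ(0),φ(3)) = (0,4) ∈ E(G2) ✓
  (0,4) → (φ(0),φ(4)) = (1,4) ∈ E(G2) ✓
  (0,5) → (φ(0),φ(5)) = (4,8) ∈ E(G2) ✓
  (0,6) → (φ(0),φ(6)) = (4,9) ∈ E(G2) ✓
  (0,7) → (φ(0),φ(7)) = (4,10) ∈ E(G2) ✓
  (0,8) → (φ(0),φ(8)) = (3,4) ∈ E(G2) ✓
  (0,9) → (φ(0),φ(9)) = (4,7) ∈ E(G2) ✓
  (0,10) → (φ(0),φ(10)) = (2,4) ∈ E(G2) ✓
  (1,2) → (φ(1),φ(2)) = (5,11) ∈ E(G2) ✓
  (1,3) → (φ(1),φ(3)) = (0,11) ∈ E(G2) ✓
  (1,4) → (φ(1),φ(4)) = (1,11) ∈ E(G2) ✓
  (1,7) → (φ(1),φ(7)) = (10,11) ∈ E(G2) ✓
  (1,8) → (φ(1),φ(8)) = (3,11) ∈ E(G2) ✓
  (1,11) → (φ(1),φ(11)) = (6,11) ∈ E(G2) ✓
  (2,4) → (φ(2),φ(4)) = (1,5) ∈ E(G2) ✓
  (2,5) → (φ(2),φ(5)) = (5,8) ∈ E(G2) ✓
  (2,6) → (φ(2),φ(6)) = (5,9) ∈ E(G2) ✓
  (2,7) → (φ(2),φ(7)) = (5,10) ∈ E(G2) ✓
  (2,8) → (φ(2),φ(8)) = (3,5) ∈ E(G2) ✓
  (2,10) → (φ(2),φ(10)) = (2,5) ∈ E(G2) ✓
  (2,11) → (φ(2),φ(11)) = (5,6) ∈ E(G2) ✓
  (3,4) → (φ(3),φ(4)) = (0,1) ∈ E(G2) ✓
  (3,5) → (φ(3),φ(5)) = (0,8) ∈ E(G2) ✓
  (3,6) → (φ(3),φ(6)) = (0,9) ∈ E(G2) ✓
  (3,8) → (φ(3),φ(8)) = (0,3) ∈ E(G2) ✓
  (3,9) → (φ(3),φ(9)) = (0,7) ∈ E(G2) ✓
  (3,10) → (φ(3),φ(10)) = (0,2) ∈ E(G2) ✓
  (4,5) → (φ(4),φ(5)) = (1,8) ∈ E(G2) ✓
  (4,6) → (φ(4),φ(6)) = (1,9) ∈ E(G2) ✓
  (4,9) → (φ(4),φ(9)) = (1,7) ∈ E(G2) ✓
  (4,10) → (φ(4),φ(10)) = (1,2) ∈ E(G2) ✓
  (4,11) → (φ(4),φ(11)) = (1,6) ∈ E(G2) ✓
  (5,6) → (φ(5),φ(6)) = (8,9) ∈ E(G2) ✓
  (5,7) → (φ(5),φ(7)) = (8,10) ∈ E(G2) ✓
  (5,8) → (φ(5),φ(8)) = (3,8) ∈ E(G2) ✓
  (5,9) → (φ(5),φ(9)) = (7,8) ∈ E(G2) ✓
  (6,11) → (φ(6),φ(11)) = (6,9) ∈ E(G2) ✓
  (7,10) → (φ(7),φ(10)) = (2,10) ∈ E(G2) ✓
  (8,9) → (φ(8),φ(9)) = (3,7) ∈ E(G2) ✓
  (8,10) → (φ(8),φ(10)) = (2,3) ∈ E(G2) ✓
All 41 edges of G1 map to edges of G2, and |E(G1)| = |E(G2)| = 41, so φ is a bijection on edges as well as vertices. Hence G1 ≅ G2.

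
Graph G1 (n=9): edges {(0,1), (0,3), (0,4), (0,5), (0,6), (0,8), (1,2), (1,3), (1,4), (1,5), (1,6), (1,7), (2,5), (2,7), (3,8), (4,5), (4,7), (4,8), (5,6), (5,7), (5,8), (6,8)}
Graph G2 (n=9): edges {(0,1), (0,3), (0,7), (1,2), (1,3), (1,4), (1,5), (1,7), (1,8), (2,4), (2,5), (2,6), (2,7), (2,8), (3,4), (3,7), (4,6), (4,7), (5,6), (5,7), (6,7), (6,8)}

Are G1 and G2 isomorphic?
Yes, isomorphic

The graphs are isomorphic.
One valid mapping φ: V(G1) → V(G2): 0→2, 1→1, 2→0, 3→8, 4→4, 5→7, 6→5, 7→3, 8→6

Verify φ preserves adjacency — for each edge of G1, its image is an edge of G2:
  (0,1) → (φ(0),φ(1)) = (1,2) ∈ E(G2) ✓
  (0,3) → (φ(0),φ(3)) = (2,8) ∈ E(G2) ✓
  (0,4) → (φ(0),φ(4)) = (2,4) ∈ E(G2) ✓
  (0,5) → (φ(0),φ(5)) = (2,7) ∈ E(G2) ✓
  (0,6) → (φ(0),φ(6)) = (2,5) ∈ E(G2) ✓
  (0,8) → (φ(0),φ(8)) = (2,6) ∈ E(G2) ✓
  (1,2) → (φ(1),φ(2)) = (0,1) ∈ E(G2) ✓
  (1,3) → (φ(1),φ(3)) = (1,8) ∈ E(G2) ✓
  (1,4) → (φ(1),φ(4)) = (1,4) ∈ E(G2) ✓
  (1,5) → (φ(1),φ(5)) = (1,7) ∈ E(G2) ✓
  (1,6) → (φ(1),φ(6)) = (1,5) ∈ E(G2) ✓
  (1,7) → (φ(1),φ(7)) = (1,3) ∈ E(G2) ✓
  (2,5) → (φ(2),φ(5)) = (0,7) ∈ E(G2) ✓
  (2,7) → (φ(2),φ(7)) = (0,3) ∈ E(G2) ✓
  (3,8) → (φ(3),φ(8)) = (6,8) ∈ E(G2) ✓
  (4,5) → (φ(4),φ(5)) = (4,7) ∈ E(G2) ✓
  (4,7) → (φ(4),φ(7)) = (3,4) ∈ E(G2) ✓
  (4,8) → (φ(4),φ(8)) = (4,6) ∈ E(G2) ✓
  (5,6) → (φ(5),φ(6)) = (5,7) ∈ E(G2) ✓
  (5,7) → (φ(5),φ(7)) = (3,7) ∈ E(G2) ✓
  (5,8) → (φ(5),φ(8)) = (6,7) ∈ E(G2) ✓
  (6,8) → (φ(6),φ(8)) = (5,6) ∈ E(G2) ✓
All 22 edges of G1 map to edges of G2, and |E(G1)| = |E(G2)| = 22, so φ is a bijection on edges as well as vertices. Hence G1 ≅ G2.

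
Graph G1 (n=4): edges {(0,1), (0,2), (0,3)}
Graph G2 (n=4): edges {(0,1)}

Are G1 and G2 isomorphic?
No, not isomorphic

The graphs are NOT isomorphic.

Counting edges: G1 has 3 edge(s); G2 has 1 edge(s).
Edge count is an isomorphism invariant (a bijection on vertices induces a bijection on edges), so differing edge counts rule out isomorphism.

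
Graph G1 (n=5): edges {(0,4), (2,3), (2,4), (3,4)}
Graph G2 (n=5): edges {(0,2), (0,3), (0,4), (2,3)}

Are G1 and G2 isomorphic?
Yes, isomorphic

The graphs are isomorphic.
One valid mapping φ: V(G1) → V(G2): 0→4, 1→1, 2→3, 3→2, 4→0

Verify φ preserves adjacency — for each edge of G1, its image is an edge of G2:
  (0,4) → (φ(0),φ(4)) = (0,4) ∈ E(G2) ✓
  (2,3) → (φ(2),φ(3)) = (2,3) ∈ E(G2) ✓
  (2,4) → (φ(2),φ(4)) = (0,3) ∈ E(G2) ✓
  (3,4) → (φ(3),φ(4)) = (0,2) ∈ E(G2) ✓
All 4 edges of G1 map to edges of G2, and |E(G1)| = |E(G2)| = 4, so φ is a bijection on edges as well as vertices. Hence G1 ≅ G2.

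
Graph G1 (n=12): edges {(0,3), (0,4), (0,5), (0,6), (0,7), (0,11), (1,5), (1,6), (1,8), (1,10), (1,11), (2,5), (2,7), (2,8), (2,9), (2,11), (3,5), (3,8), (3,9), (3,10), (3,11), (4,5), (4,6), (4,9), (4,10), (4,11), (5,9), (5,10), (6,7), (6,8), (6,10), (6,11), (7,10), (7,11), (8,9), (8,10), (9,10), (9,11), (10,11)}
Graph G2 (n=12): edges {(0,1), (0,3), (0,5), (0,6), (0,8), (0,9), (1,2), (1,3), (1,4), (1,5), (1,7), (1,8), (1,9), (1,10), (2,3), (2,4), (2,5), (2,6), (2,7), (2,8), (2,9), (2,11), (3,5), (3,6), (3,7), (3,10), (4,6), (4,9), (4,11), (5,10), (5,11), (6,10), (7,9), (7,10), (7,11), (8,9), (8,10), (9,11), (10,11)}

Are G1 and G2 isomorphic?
Yes, isomorphic

The graphs are isomorphic.
One valid mapping φ: V(G1) → V(G2): 0→11, 1→8, 2→6, 3→5, 4→7, 5→10, 6→9, 7→4, 8→0, 9→3, 10→1, 11→2

Verify φ preserves adjacency — for each edge of G1, its image is an edge of G2:
  (0,3) → (φ(0),φ(3)) = (5,11) ∈ E(G2) ✓
  (0,4) → (φ(0),φ(4)) = (7,11) ∈ E(G2) ✓
  (0,5) → (φ(0),φ(5)) = (10,11) ∈ E(G2) ✓
  (0,6) → (φ(0),φ(6)) = (9,11) ∈ E(G2) ✓
  (0,7) → (φ(0),φ(7)) = (4,11) ∈ E(G2) ✓
  (0,11) → (φ(0),φ(11)) = (2,11) ∈ E(G2) ✓
  (1,5) → (φ(1),φ(5)) = (8,10) ∈ E(G2) ✓
  (1,6) → (φ(1),φ(6)) = (8,9) ∈ E(G2) ✓
  (1,8) → (φ(1),φ(8)) = (0,8) ∈ E(G2) ✓
  (1,10) → (φ(1),φ(10)) = (1,8) ∈ E(G2) ✓
  (1,11) → (φ(1),φ(11)) = (2,8) ∈ E(G2) ✓
  (2,5) → (φ(2),φ(5)) = (6,10) ∈ E(G2) ✓
  (2,7) → (φ(2),φ(7)) = (4,6) ∈ E(G2) ✓
  (2,8) → (φ(2),φ(8)) = (0,6) ∈ E(G2) ✓
  (2,9) → (φ(2),φ(9)) = (3,6) ∈ E(G2) ✓
  (2,11) → (φ(2),φ(11)) = (2,6) ∈ E(G2) ✓
  (3,5) → (φ(3),φ(5)) = (5,10) ∈ E(G2) ✓
  (3,8) → (φ(3),φ(8)) = (0,5) ∈ E(G2) ✓
  (3,9) → (φ(3),φ(9)) = (3,5) ∈ E(G2) ✓
  (3,10) → (φ(3),φ(10)) = (1,5) ∈ E(G2) ✓
  (3,11) → (φ(3),φ(11)) = (2,5) ∈ E(G2) ✓
  (4,5) → (φ(4),φ(5)) = (7,10) ∈ E(G2) ✓
  (4,6) → (φ(4),φ(6)) = (7,9) ∈ E(G2) ✓
  (4,9) → (φ(4),φ(9)) = (3,7) ∈ E(G2) ✓
  (4,10) → (φ(4),φ(10)) = (1,7) ∈ E(G2) ✓
  (4,11) → (φ(4),φ(11)) = (2,7) ∈ E(G2) ✓
  (5,9) → (φ(5),φ(9)) = (3,10) ∈ E(G2) ✓
  (5,10) → (φ(5),φ(10)) = (1,10) ∈ E(G2) ✓
  (6,7) → (φ(6),φ(7)) = (4,9) ∈ E(G2) ✓
  (6,8) → (φ(6),φ(8)) = (0,9) ∈ E(G2) ✓
  (6,10) → (φ(6),φ(10)) = (1,9) ∈ E(G2) ✓
  (6,11) → (φ(6),φ(11)) = (2,9) ∈ E(G2) ✓
  (7,10) → (φ(7),φ(10)) = (1,4) ∈ E(G2) ✓
  (7,11) → (φ(7),φ(11)) = (2,4) ∈ E(G2) ✓
  (8,9) → (φ(8),φ(9)) = (0,3) ∈ E(G2) ✓
  (8,10) → (φ(8),φ(10)) = (0,1) ∈ E(G2) ✓
  (9,10) → (φ(9),φ(10)) = (1,3) ∈ E(G2) ✓
  (9,11) → (φ(9),φ(11)) = (2,3) ∈ E(G2) ✓
  (10,11) → (φ(10),φ(11)) = (1,2) ∈ E(G2) ✓
All 39 edges of G1 map to edges of G2, and |E(G1)| = |E(G2)| = 39, so φ is a bijection on edges as well as vertices. Hence G1 ≅ G2.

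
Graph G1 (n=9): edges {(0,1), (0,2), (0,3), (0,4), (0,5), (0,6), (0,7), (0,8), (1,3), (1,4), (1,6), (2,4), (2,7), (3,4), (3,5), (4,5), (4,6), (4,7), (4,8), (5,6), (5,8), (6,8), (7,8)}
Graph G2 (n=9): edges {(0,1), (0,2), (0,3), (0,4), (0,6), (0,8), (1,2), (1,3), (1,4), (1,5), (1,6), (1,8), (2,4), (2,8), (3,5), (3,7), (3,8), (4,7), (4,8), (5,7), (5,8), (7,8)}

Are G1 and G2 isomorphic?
No, not isomorphic

The graphs are NOT isomorphic.

Counting triangles (3-cliques): G1 has 24, G2 has 21.
Triangle count is an isomorphism invariant, so differing triangle counts rule out isomorphism.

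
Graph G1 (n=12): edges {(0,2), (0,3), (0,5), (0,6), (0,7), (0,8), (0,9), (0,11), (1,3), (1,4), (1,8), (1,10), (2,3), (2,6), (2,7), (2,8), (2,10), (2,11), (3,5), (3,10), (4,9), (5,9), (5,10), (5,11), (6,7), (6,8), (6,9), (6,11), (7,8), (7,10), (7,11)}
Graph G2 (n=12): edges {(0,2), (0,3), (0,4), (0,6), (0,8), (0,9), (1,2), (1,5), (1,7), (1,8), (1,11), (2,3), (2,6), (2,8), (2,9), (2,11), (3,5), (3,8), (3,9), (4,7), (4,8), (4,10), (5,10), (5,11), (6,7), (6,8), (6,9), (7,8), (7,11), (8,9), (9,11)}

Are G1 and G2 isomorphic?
Yes, isomorphic

The graphs are isomorphic.
One valid mapping φ: V(G1) → V(G2): 0→8, 1→5, 2→2, 3→1, 4→10, 5→7, 6→0, 7→9, 8→3, 9→4, 10→11, 11→6

Verify φ preserves adjacency — for each edge of G1, its image is an edge of G2:
  (0,2) → (φ(0),φ(2)) = (2,8) ∈ E(G2) ✓
  (0,3) → (φ(0),φ(3)) = (1,8) ∈ E(G2) ✓
  (0,5) → (φ(0),φ(5)) = (7,8) ∈ E(G2) ✓
  (0,6) → (φ(0),φ(6)) = (0,8) ∈ E(G2) ✓
  (0,7) → (φ(0),φ(7)) = (8,9) ∈ E(G2) ✓
  (0,8) → (φ(0),φ(8)) = (3,8) ∈ E(G2) ✓
  (0,9) → (φ(0),φ(9)) = (4,8) ∈ E(G2) ✓
  (0,11) → (φ(0),φ(11)) = (6,8) ∈ E(G2) ✓
  (1,3) → (φ(1),φ(3)) = (1,5) ∈ E(G2) ✓
  (1,4) → (φ(1),φ(4)) = (5,10) ∈ E(G2) ✓
  (1,8) → (φ(1),φ(8)) = (3,5) ∈ E(G2) ✓
  (1,10) → (φ(1),φ(10)) = (5,11) ∈ E(G2) ✓
  (2,3) → (φ(2),φ(3)) = (1,2) ∈ E(G2) ✓
  (2,6) → (φ(2),φ(6)) = (0,2) ∈ E(G2) ✓
  (2,7) → (φ(2),φ(7)) = (2,9) ∈ E(G2) ✓
  (2,8) → (φ(2),φ(8)) = (2,3) ∈ E(G2) ✓
  (2,10) → (φ(2),φ(10)) = (2,11) ∈ E(G2) ✓
  (2,11) → (φ(2),φ(11)) = (2,6) ∈ E(G2) ✓
  (3,5) → (φ(3),φ(5)) = (1,7) ∈ E(G2) ✓
  (3,10) → (φ(3),φ(10)) = (1,11) ∈ E(G2) ✓
  (4,9) → (φ(4),φ(9)) = (4,10) ∈ E(G2) ✓
  (5,9) → (φ(5),φ(9)) = (4,7) ∈ E(G2) ✓
  (5,10) → (φ(5),φ(10)) = (7,11) ∈ E(G2) ✓
  (5,11) → (φ(5),φ(11)) = (6,7) ∈ E(G2) ✓
  (6,7) → (φ(6),φ(7)) = (0,9) ∈ E(G2) ✓
  (6,8) → (φ(6),φ(8)) = (0,3) ∈ E(G2) ✓
  (6,9) → (φ(6),φ(9)) = (0,4) ∈ E(G2) ✓
  (6,11) → (φ(6),φ(11)) = (0,6) ∈ E(G2) ✓
  (7,8) → (φ(7),φ(8)) = (3,9) ∈ E(G2) ✓
  (7,10) → (φ(7),φ(10)) = (9,11) ∈ E(G2) ✓
  (7,11) → (φ(7),φ(11)) = (6,9) ∈ E(G2) ✓
All 31 edges of G1 map to edges of G2, and |E(G1)| = |E(G2)| = 31, so φ is a bijection on edges as well as vertices. Hence G1 ≅ G2.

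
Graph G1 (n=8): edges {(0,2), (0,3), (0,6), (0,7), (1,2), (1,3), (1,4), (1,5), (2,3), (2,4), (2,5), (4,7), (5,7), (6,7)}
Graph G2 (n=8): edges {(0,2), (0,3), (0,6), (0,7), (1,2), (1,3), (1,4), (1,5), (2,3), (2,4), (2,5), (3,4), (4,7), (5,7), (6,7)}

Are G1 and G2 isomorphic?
No, not isomorphic

The graphs are NOT isomorphic.

Counting edges: G1 has 14 edge(s); G2 has 15 edge(s).
Edge count is an isomorphism invariant (a bijection on vertices induces a bijection on edges), so differing edge counts rule out isomorphism.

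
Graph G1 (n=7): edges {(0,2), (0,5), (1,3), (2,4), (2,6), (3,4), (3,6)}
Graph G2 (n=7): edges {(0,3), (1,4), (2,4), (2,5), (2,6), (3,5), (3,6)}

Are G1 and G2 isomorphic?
Yes, isomorphic

The graphs are isomorphic.
One valid mapping φ: V(G1) → V(G2): 0→4, 1→0, 2→2, 3→3, 4→6, 5→1, 6→5

Verify φ preserves adjacency — for each edge of G1, its image is an edge of G2:
  (0,2) → (φ(0),φ(2)) = (2,4) ∈ E(G2) ✓
  (0,5) → (φ(0),φ(5)) = (1,4) ∈ E(G2) ✓
  (1,3) → (φ(1),φ(3)) = (0,3) ∈ E(G2) ✓
  (2,4) → (φ(2),φ(4)) = (2,6) ∈ E(G2) ✓
  (2,6) → (φ(2),φ(6)) = (2,5) ∈ E(G2) ✓
  (3,4) → (φ(3),φ(4)) = (3,6) ∈ E(G2) ✓
  (3,6) → (φ(3),φ(6)) = (3,5) ∈ E(G2) ✓
All 7 edges of G1 map to edges of G2, and |E(G1)| = |E(G2)| = 7, so φ is a bijection on edges as well as vertices. Hence G1 ≅ G2.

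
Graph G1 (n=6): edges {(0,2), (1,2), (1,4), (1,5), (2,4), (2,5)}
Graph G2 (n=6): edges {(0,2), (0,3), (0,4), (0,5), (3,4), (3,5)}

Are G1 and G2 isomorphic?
Yes, isomorphic

The graphs are isomorphic.
One valid mapping φ: V(G1) → V(G2): 0→2, 1→3, 2→0, 3→1, 4→4, 5→5

Verify φ preserves adjacency — for each edge of G1, its image is an edge of G2:
  (0,2) → (φ(0),φ(2)) = (0,2) ∈ E(G2) ✓
  (1,2) → (φ(1),φ(2)) = (0,3) ∈ E(G2) ✓
  (1,4) → (φ(1),φ(4)) = (3,4) ∈ E(G2) ✓
  (1,5) → (φ(1),φ(5)) = (3,5) ∈ E(G2) ✓
  (2,4) → (φ(2),φ(4)) = (0,4) ∈ E(G2) ✓
  (2,5) → (φ(2),φ(5)) = (0,5) ∈ E(G2) ✓
All 6 edges of G1 map to edges of G2, and |E(G1)| = |E(G2)| = 6, so φ is a bijection on edges as well as vertices. Hence G1 ≅ G2.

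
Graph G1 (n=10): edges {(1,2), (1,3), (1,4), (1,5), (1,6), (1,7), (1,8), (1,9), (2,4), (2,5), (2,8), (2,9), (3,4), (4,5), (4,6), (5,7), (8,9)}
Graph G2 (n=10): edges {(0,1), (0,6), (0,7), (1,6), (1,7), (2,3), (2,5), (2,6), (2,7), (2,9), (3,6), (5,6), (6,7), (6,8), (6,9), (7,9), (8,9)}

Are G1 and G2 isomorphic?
Yes, isomorphic

The graphs are isomorphic.
One valid mapping φ: V(G1) → V(G2): 0→4, 1→6, 2→7, 3→3, 4→2, 5→9, 6→5, 7→8, 8→0, 9→1

Verify φ preserves adjacency — for each edge of G1, its image is an edge of G2:
  (1,2) → (φ(1),φ(2)) = (6,7) ∈ E(G2) ✓
  (1,3) → (φ(1),φ(3)) = (3,6) ∈ E(G2) ✓
  (1,4) → (φ(1),φ(4)) = (2,6) ∈ E(G2) ✓
  (1,5) → (φ(1),φ(5)) = (6,9) ∈ E(G2) ✓
  (1,6) → (φ(1),φ(6)) = (5,6) ∈ E(G2) ✓
  (1,7) → (φ(1),φ(7)) = (6,8) ∈ E(G2) ✓
  (1,8) → (φ(1),φ(8)) = (0,6) ∈ E(G2) ✓
  (1,9) → (φ(1),φ(9)) = (1,6) ∈ E(G2) ✓
  (2,4) → (φ(2),φ(4)) = (2,7) ∈ E(G2) ✓
  (2,5) → (φ(2),φ(5)) = (7,9) ∈ E(G2) ✓
  (2,8) → (φ(2),φ(8)) = (0,7) ∈ E(G2) ✓
  (2,9) → (φ(2),φ(9)) = (1,7) ∈ E(G2) ✓
  (3,4) → (φ(3),φ(4)) = (2,3) ∈ E(G2) ✓
  (4,5) → (φ(4),φ(5)) = (2,9) ∈ E(G2) ✓
  (4,6) → (φ(4),φ(6)) = (2,5) ∈ E(G2) ✓
  (5,7) → (φ(5),φ(7)) = (8,9) ∈ E(G2) ✓
  (8,9) → (φ(8),φ(9)) = (0,1) ∈ E(G2) ✓
All 17 edges of G1 map to edges of G2, and |E(G1)| = |E(G2)| = 17, so φ is a bijection on edges as well as vertices. Hence G1 ≅ G2.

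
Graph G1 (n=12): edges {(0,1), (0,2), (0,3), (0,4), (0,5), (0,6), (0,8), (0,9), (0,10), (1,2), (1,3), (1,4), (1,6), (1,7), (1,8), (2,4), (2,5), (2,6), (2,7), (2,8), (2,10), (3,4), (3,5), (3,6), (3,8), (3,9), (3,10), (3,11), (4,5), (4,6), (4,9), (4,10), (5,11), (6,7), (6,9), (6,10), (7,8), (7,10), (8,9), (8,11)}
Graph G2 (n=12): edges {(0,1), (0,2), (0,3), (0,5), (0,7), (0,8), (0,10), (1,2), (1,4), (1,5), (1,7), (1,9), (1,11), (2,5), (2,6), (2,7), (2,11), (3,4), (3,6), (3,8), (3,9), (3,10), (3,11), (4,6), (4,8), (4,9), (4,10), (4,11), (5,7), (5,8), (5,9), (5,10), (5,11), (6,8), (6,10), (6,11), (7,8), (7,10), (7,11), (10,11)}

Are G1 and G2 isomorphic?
No, not isomorphic

The graphs are NOT isomorphic.

Degrees in G1: deg(0)=9, deg(1)=7, deg(2)=8, deg(3)=9, deg(4)=8, deg(5)=5, deg(6)=8, deg(7)=5, deg(8)=7, deg(9)=5, deg(10)=6, deg(11)=3.
Sorted degree sequence of G1: [9, 9, 8, 8, 8, 7, 7, 6, 5, 5, 5, 3].
Degrees in G2: deg(0)=7, deg(1)=7, deg(2)=6, deg(3)=7, deg(4)=7, deg(5)=8, deg(6)=6, deg(7)=7, deg(8)=6, deg(9)=4, deg(10)=7, deg(11)=8.
Sorted degree sequence of G2: [8, 8, 7, 7, 7, 7, 7, 7, 6, 6, 6, 4].
The (sorted) degree sequence is an isomorphism invariant, so since G1 and G2 have different degree sequences they cannot be isomorphic.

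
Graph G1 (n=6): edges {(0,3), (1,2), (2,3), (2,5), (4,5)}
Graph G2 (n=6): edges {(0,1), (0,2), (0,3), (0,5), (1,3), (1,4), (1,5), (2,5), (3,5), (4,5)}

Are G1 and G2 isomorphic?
No, not isomorphic

The graphs are NOT isomorphic.

Degrees in G1: deg(0)=1, deg(1)=1, deg(2)=3, deg(3)=2, deg(4)=1, deg(5)=2.
Sorted degree sequence of G1: [3, 2, 2, 1, 1, 1].
Degrees in G2: deg(0)=4, deg(1)=4, deg(2)=2, deg(3)=3, deg(4)=2, deg(5)=5.
Sorted degree sequence of G2: [5, 4, 4, 3, 2, 2].
The (sorted) degree sequence is an isomorphism invariant, so since G1 and G2 have different degree sequences they cannot be isomorphic.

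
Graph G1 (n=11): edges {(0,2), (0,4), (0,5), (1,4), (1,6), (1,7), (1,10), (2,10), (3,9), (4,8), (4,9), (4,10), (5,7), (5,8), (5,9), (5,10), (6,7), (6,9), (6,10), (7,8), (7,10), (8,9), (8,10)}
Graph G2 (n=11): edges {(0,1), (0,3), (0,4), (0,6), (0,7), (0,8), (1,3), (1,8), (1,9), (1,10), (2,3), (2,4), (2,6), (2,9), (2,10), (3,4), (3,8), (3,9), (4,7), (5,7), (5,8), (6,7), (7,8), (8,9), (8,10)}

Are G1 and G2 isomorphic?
No, not isomorphic

The graphs are NOT isomorphic.

Counting triangles (3-cliques): G1 has 12, G2 has 15.
Triangle count is an isomorphism invariant, so differing triangle counts rule out isomorphism.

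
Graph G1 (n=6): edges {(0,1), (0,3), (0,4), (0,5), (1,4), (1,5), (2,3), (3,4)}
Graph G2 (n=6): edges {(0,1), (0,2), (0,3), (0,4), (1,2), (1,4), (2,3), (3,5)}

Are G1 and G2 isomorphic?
Yes, isomorphic

The graphs are isomorphic.
One valid mapping φ: V(G1) → V(G2): 0→0, 1→1, 2→5, 3→3, 4→2, 5→4

Verify φ preserves adjacency — for each edge of G1, its image is an edge of G2:
  (0,1) → (φ(0),φ(1)) = (0,1) ∈ E(G2) ✓
  (0,3) → (φ(0),φ(3)) = (0,3) ∈ E(G2) ✓
  (0,4) → (φ(0),φ(4)) = (0,2) ∈ E(G2) ✓
  (0,5) → (φ(0),φ(5)) = (0,4) ∈ E(G2) ✓
  (1,4) → (φ(1),φ(4)) = (1,2) ∈ E(G2) ✓
  (1,5) → (φ(1),φ(5)) = (1,4) ∈ E(G2) ✓
  (2,3) → (φ(2),φ(3)) = (3,5) ∈ E(G2) ✓
  (3,4) → (φ(3),φ(4)) = (2,3) ∈ E(G2) ✓
All 8 edges of G1 map to edges of G2, and |E(G1)| = |E(G2)| = 8, so φ is a bijection on edges as well as vertices. Hence G1 ≅ G2.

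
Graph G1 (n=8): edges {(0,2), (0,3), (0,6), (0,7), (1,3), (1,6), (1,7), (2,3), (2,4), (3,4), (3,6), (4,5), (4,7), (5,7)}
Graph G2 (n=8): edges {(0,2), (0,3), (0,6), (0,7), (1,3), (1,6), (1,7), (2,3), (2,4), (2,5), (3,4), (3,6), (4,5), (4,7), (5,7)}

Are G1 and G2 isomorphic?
No, not isomorphic

The graphs are NOT isomorphic.

Counting edges: G1 has 14 edge(s); G2 has 15 edge(s).
Edge count is an isomorphism invariant (a bijection on vertices induces a bijection on edges), so differing edge counts rule out isomorphism.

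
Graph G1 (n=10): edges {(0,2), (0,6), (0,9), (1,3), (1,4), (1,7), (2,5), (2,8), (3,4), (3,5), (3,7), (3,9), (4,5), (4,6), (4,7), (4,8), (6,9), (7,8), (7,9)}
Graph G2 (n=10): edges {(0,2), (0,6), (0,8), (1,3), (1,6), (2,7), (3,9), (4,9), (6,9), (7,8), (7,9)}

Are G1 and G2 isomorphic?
No, not isomorphic

The graphs are NOT isomorphic.

Connected components of G1: 1 component(s) with vertex sets [[0, 1, 2, 3, 4, 5, 6, 7, 8, 9]], sizes [10].
Connected components of G2: 2 component(s) with vertex sets [[5], [0, 1, 2, 3, 4, 6, 7, 8, 9]], sizes [1, 9].
The number of connected components (and the multiset of component sizes) is an isomorphism invariant — an isomorphism maps each component of G1 bijectively onto a component of G2. Since G1 has 1 component(s) and G2 has 2, they cannot be isomorphic.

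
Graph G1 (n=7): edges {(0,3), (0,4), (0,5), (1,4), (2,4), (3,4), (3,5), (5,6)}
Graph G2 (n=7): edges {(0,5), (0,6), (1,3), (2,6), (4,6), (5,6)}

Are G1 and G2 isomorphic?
No, not isomorphic

The graphs are NOT isomorphic.

Degrees in G1: deg(0)=3, deg(1)=1, deg(2)=1, deg(3)=3, deg(4)=4, deg(5)=3, deg(6)=1.
Sorted degree sequence of G1: [4, 3, 3, 3, 1, 1, 1].
Degrees in G2: deg(0)=2, deg(1)=1, deg(2)=1, deg(3)=1, deg(4)=1, deg(5)=2, deg(6)=4.
Sorted degree sequence of G2: [4, 2, 2, 1, 1, 1, 1].
The (sorted) degree sequence is an isomorphism invariant, so since G1 and G2 have different degree sequences they cannot be isomorphic.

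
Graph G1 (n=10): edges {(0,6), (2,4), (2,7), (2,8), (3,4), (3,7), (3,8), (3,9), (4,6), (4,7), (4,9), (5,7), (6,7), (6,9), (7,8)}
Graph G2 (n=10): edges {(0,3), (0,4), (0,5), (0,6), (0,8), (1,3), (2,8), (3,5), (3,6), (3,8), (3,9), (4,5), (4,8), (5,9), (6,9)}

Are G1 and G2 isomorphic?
Yes, isomorphic

The graphs are isomorphic.
One valid mapping φ: V(G1) → V(G2): 0→2, 1→7, 2→6, 3→5, 4→0, 5→1, 6→8, 7→3, 8→9, 9→4

Verify φ preserves adjacency — for each edge of G1, its image is an edge of G2:
  (0,6) → (φ(0),φ(6)) = (2,8) ∈ E(G2) ✓
  (2,4) → (φ(2),φ(4)) = (0,6) ∈ E(G2) ✓
  (2,7) → (φ(2),φ(7)) = (3,6) ∈ E(G2) ✓
  (2,8) → (φ(2),φ(8)) = (6,9) ∈ E(G2) ✓
  (3,4) → (φ(3),φ(4)) = (0,5) ∈ E(G2) ✓
  (3,7) → (φ(3),φ(7)) = (3,5) ∈ E(G2) ✓
  (3,8) → (φ(3),φ(8)) = (5,9) ∈ E(G2) ✓
  (3,9) → (φ(3),φ(9)) = (4,5) ∈ E(G2) ✓
  (4,6) → (φ(4),φ(6)) = (0,8) ∈ E(G2) ✓
  (4,7) → (φ(4),φ(7)) = (0,3) ∈ E(G2) ✓
  (4,9) → (φ(4),φ(9)) = (0,4) ∈ E(G2) ✓
  (5,7) → (φ(5),φ(7)) = (1,3) ∈ E(G2) ✓
  (6,7) → (φ(6),φ(7)) = (3,8) ∈ E(G2) ✓
  (6,9) → (φ(6),φ(9)) = (4,8) ∈ E(G2) ✓
  (7,8) → (φ(7),φ(8)) = (3,9) ∈ E(G2) ✓
All 15 edges of G1 map to edges of G2, and |E(G1)| = |E(G2)| = 15, so φ is a bijection on edges as well as vertices. Hence G1 ≅ G2.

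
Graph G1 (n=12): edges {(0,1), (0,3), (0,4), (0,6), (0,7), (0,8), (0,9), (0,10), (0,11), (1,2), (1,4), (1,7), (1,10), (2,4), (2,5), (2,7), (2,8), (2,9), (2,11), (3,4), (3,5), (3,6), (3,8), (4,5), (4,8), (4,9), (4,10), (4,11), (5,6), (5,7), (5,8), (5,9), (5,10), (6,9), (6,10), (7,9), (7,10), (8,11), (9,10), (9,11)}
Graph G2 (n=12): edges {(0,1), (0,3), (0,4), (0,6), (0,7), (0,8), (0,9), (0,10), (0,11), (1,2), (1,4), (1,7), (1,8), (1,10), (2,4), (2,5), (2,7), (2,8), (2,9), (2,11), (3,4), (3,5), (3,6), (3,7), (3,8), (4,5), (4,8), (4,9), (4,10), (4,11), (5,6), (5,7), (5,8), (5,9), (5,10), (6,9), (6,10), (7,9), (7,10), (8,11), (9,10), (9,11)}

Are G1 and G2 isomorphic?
No, not isomorphic

The graphs are NOT isomorphic.

Counting edges: G1 has 40 edge(s); G2 has 42 edge(s).
Edge count is an isomorphism invariant (a bijection on vertices induces a bijection on edges), so differing edge counts rule out isomorphism.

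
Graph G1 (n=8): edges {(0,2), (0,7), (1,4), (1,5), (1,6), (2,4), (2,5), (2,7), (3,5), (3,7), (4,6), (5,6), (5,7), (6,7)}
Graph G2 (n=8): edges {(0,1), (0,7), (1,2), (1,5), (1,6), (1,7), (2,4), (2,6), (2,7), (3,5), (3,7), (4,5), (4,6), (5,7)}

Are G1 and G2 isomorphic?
Yes, isomorphic

The graphs are isomorphic.
One valid mapping φ: V(G1) → V(G2): 0→3, 1→6, 2→5, 3→0, 4→4, 5→1, 6→2, 7→7

Verify φ preserves adjacency — for each edge of G1, its image is an edge of G2:
  (0,2) → (φ(0),φ(2)) = (3,5) ∈ E(G2) ✓
  (0,7) → (φ(0),φ(7)) = (3,7) ∈ E(G2) ✓
  (1,4) → (φ(1),φ(4)) = (4,6) ∈ E(G2) ✓
  (1,5) → (φ(1),φ(5)) = (1,6) ∈ E(G2) ✓
  (1,6) → (φ(1),φ(6)) = (2,6) ∈ E(G2) ✓
  (2,4) → (φ(2),φ(4)) = (4,5) ∈ E(G2) ✓
  (2,5) → (φ(2),φ(5)) = (1,5) ∈ E(G2) ✓
  (2,7) → (φ(2),φ(7)) = (5,7) ∈ E(G2) ✓
  (3,5) → (φ(3),φ(5)) = (0,1) ∈ E(G2) ✓
  (3,7) → (φ(3),φ(7)) = (0,7) ∈ E(G2) ✓
  (4,6) → (φ(4),φ(6)) = (2,4) ∈ E(G2) ✓
  (5,6) → (φ(5),φ(6)) = (1,2) ∈ E(G2) ✓
  (5,7) → (φ(5),φ(7)) = (1,7) ∈ E(G2) ✓
  (6,7) → (φ(6),φ(7)) = (2,7) ∈ E(G2) ✓
All 14 edges of G1 map to edges of G2, and |E(G1)| = |E(G2)| = 14, so φ is a bijection on edges as well as vertices. Hence G1 ≅ G2.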